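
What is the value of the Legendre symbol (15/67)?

Reciprocity: 15 ≡ 3 and 67 ≡ 3 (mod 4), so (15/67) = −(67/15).
Reduce top mod 15: now compute (7/15).
Reciprocity: 7 ≡ 3 and 15 ≡ 3 (mod 4), so (7/15) = −(15/7).
Reduce top mod 7: now compute (1/7).
Reached (1/7) = 1. Collecting the sign flips along the way, the symbol is +1.

1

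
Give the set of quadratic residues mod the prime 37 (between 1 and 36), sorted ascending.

Square k = 1,…,18 (k and 37−k give the same square):
1²=1, 2²=4, 3²=9, 4²=16, 5²=25, 6²=36, 7²≡12, 8²≡27, 9²≡7, 10²≡26, 11²≡10, 12²≡33, 13²≡21, 14²≡11, 15²≡3, 16²≡34, 17²≡30, 18²≡28 (mod 37).
So the quadratic residues mod 37 are {1, 3, 4, 7, 9, 10, 11, 12, 16, 21, 25, 26, 27, 28, 30, 33, 34, 36}.

1 3 4 7 9 10 11 12 16 21 25 26 27 28 30 33 34 36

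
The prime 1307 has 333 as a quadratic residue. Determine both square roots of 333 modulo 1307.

Since 1307 ≡ 3 (mod 4), a square root of 333 is 333^((1307+1)/4) = 333^327 mod 1307.
Repeated squaring: 333^2≡1101, 333^4≡612, 333^8≡742, 333^16≡317, 333^32≡1157, 333^64≡281, 333^128≡541, 333^256≡1220 (mod 1307).
333^327 = 333^(256+64+4+2+1) ≡ 656 (mod 1307).
Check: 656² = 430336 ≡ 333 (mod 1307). The two roots are 651 and 656.

651, 656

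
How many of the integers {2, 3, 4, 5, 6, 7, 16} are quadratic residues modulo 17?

(2/17) = +1 → QR.
(3/17) = -1 → non-residue.
(4/17) = +1 → QR.
(5/17) = -1 → non-residue.
(6/17) = -1 → non-residue.
(7/17) = -1 → non-residue.
(16/17) = +1 → QR.
Total quadratic residues among the 7: 3.

3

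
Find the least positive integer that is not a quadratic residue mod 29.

(2/29) = −1, so 2 is the smallest positive non-residue mod 29.

2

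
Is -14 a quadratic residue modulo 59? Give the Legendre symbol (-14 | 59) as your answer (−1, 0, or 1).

1

First reduce: -14 ≡ 45 (mod 59).
Reciprocity: 45 ≡ 1 and 59 ≡ 3 (mod 4), so (45/59) = +(59/45).
Reduce top mod 45: now compute (14/45).
Pull out 2: since 45 ≡ 5 (mod 8), (2/45) = -1.
Reciprocity: 7 ≡ 3 and 45 ≡ 1 (mod 4), so (7/45) = +(45/7).
Reduce top mod 7: now compute (3/7).
Reciprocity: 3 ≡ 3 and 7 ≡ 3 (mod 4), so (3/7) = −(7/3).
Reduce top mod 3: now compute (1/3).
Reached (1/3) = 1. Collecting the sign flips along the way, the symbol is +1.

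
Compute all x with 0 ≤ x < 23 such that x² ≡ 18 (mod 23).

8, 15

Since 23 ≡ 3 (mod 4), a square root of 18 is 18^((23+1)/4) = 18^6 mod 23.
Repeated squaring: 18^2≡2, 18^4≡4 (mod 23).
18^6 = 18^(4+2) ≡ 8 (mod 23).
Check: 8² = 64 ≡ 18 (mod 23). The two roots are 8 and 15.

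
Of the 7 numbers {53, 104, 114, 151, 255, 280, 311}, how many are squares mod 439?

(53/439) = +1 → QR.
(104/439) = +1 → QR.
(114/439) = -1 → non-residue.
(151/439) = -1 → non-residue.
(255/439) = +1 → QR.
(280/439) = +1 → QR.
(311/439) = -1 → non-residue.
Total quadratic residues among the 7: 4.

4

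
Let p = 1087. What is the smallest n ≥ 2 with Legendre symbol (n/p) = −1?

(2/1087) = +1, so 2 is a residue.
(3/1087) = −1, so 3 is the smallest positive non-residue mod 1087.

3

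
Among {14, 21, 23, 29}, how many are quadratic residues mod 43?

3

(14/43) = +1 → QR.
(21/43) = +1 → QR.
(23/43) = +1 → QR.
(29/43) = -1 → non-residue.
Total quadratic residues among the 4: 3.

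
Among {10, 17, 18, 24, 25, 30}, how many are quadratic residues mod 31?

(10/31) = +1 → QR.
(17/31) = -1 → non-residue.
(18/31) = +1 → QR.
(24/31) = -1 → non-residue.
(25/31) = +1 → QR.
(30/31) = -1 → non-residue.
Total quadratic residues among the 6: 3.

3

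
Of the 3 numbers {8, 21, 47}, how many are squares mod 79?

2

(8/79) = +1 → QR.
(21/79) = +1 → QR.
(47/79) = -1 → non-residue.
Total quadratic residues among the 3: 2.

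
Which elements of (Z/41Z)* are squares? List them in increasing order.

1 2 4 5 8 9 10 16 18 20 21 23 25 31 32 33 36 37 39 40

Square k = 1,…,20 (k and 41−k give the same square):
1²=1, 2²=4, 3²=9, 4²=16, 5²=25, 6²=36, 7²≡8, 8²≡23, 9²≡40, 10²≡18, 11²≡39, 12²≡21, 13²≡5, 14²≡32, 15²≡20, 16²≡10, 17²≡2, 18²≡37, 19²≡33, 20²≡31 (mod 41).
So the quadratic residues mod 41 are {1, 2, 4, 5, 8, 9, 10, 16, 18, 20, 21, 23, 25, 31, 32, 33, 36, 37, 39, 40}.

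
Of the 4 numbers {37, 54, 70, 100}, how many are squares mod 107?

2

(37/107) = +1 → QR.
(54/107) = -1 → non-residue.
(70/107) = -1 → non-residue.
(100/107) = +1 → QR.
Total quadratic residues among the 4: 2.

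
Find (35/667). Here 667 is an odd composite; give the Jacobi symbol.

Reciprocity: 35 ≡ 3 and 667 ≡ 3 (mod 4), so (35/667) = −(667/35).
Reduce top mod 35: now compute (2/35).
Pull out 2: since 35 ≡ 3 (mod 8), (2/35) = -1.
Reached (1/35) = 1. Collecting the sign flips along the way, the symbol is +1.

1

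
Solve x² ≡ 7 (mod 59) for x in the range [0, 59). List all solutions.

19, 40

Since 59 ≡ 3 (mod 4), a square root of 7 is 7^((59+1)/4) = 7^15 mod 59.
Repeated squaring: 7^2≡49, 7^4≡41, 7^8≡29 (mod 59).
7^15 = 7^(8+4+2+1) ≡ 19 (mod 59).
Check: 19² = 361 ≡ 7 (mod 59). The two roots are 19 and 40.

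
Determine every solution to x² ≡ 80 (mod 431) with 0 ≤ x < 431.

138, 293

Since 431 ≡ 3 (mod 4), a square root of 80 is 80^((431+1)/4) = 80^108 mod 431.
Repeated squaring: 80^2≡366, 80^4≡346, 80^8≡329, 80^16≡60, 80^32≡152, 80^64≡261 (mod 431).
80^108 = 80^(64+32+8+4) ≡ 138 (mod 431).
Check: 138² = 19044 ≡ 80 (mod 431). The two roots are 138 and 293.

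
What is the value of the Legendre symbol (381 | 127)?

First reduce: 381 ≡ 0 (mod 127).
Top reduces to 0: gcd > 1, so the symbol is 0.

0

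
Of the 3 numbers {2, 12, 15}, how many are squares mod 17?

2

(2/17) = +1 → QR.
(12/17) = -1 → non-residue.
(15/17) = +1 → QR.
Total quadratic residues among the 3: 2.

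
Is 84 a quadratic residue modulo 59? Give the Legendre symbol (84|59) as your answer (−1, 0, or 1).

1

Euler's criterion: (84/59) ≡ 25^29 (mod 59).
25^2 ≡ 35 (mod 59)
25^4 ≡ 45 (mod 59)
25^8 ≡ 19 (mod 59)
25^16 ≡ 7 (mod 59)
25^29 = 25^(16+8+4+1) ≡ 1 (mod 59).
Result is 1, so (84/59) = 1.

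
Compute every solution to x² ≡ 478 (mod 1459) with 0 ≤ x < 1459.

159, 1300

Since 1459 ≡ 3 (mod 4), a square root of 478 is 478^((1459+1)/4) = 478^365 mod 1459.
Repeated squaring: 478^2≡880, 478^4≡1130, 478^8≡275, 478^16≡1216, 478^32≡689, 478^64≡546, 478^128≡480, 478^256≡1337 (mod 1459).
478^365 = 478^(256+64+32+8+4+1) ≡ 1300 (mod 1459).
Check: 1300² = 1690000 ≡ 478 (mod 1459). The two roots are 159 and 1300.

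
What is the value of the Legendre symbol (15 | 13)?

First reduce: 15 ≡ 2 (mod 13).
Pull out 2: since 13 ≡ 5 (mod 8), (2/13) = -1.
Reached (1/13) = 1. Collecting the sign flips along the way, the symbol is -1.

-1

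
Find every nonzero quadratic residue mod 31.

Square k = 1,…,15 (k and 31−k give the same square):
1²=1, 2²=4, 3²=9, 4²=16, 5²=25, 6²≡5, 7²≡18, 8²≡2, 9²≡19, 10²≡7, 11²≡28, 12²≡20, 13²≡14, 14²≡10, 15²≡8 (mod 31).
So the quadratic residues mod 31 are {1, 2, 4, 5, 7, 8, 9, 10, 14, 16, 18, 19, 20, 25, 28}.

1 2 4 5 7 8 9 10 14 16 18 19 20 25 28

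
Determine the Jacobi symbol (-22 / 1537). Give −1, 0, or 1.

-1

First reduce: -22 ≡ 1515 (mod 1537).
Reciprocity: 1515 ≡ 3 and 1537 ≡ 1 (mod 4), so (1515/1537) = +(1537/1515).
Reduce top mod 1515: now compute (22/1515).
Pull out 2: since 1515 ≡ 3 (mod 8), (2/1515) = -1.
Reciprocity: 11 ≡ 3 and 1515 ≡ 3 (mod 4), so (11/1515) = −(1515/11).
Reduce top mod 11: now compute (8/11).
Pull out 2^3: since 11 ≡ 3 (mod 8), (2/11) = -1, so (2/11)^3 = -1.
Reached (1/11) = 1. Collecting the sign flips along the way, the symbol is -1.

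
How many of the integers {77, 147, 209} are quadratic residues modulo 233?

0

(77/233) = -1 → non-residue.
(147/233) = -1 → non-residue.
(209/233) = -1 → non-residue.
Total quadratic residues among the 3: 0.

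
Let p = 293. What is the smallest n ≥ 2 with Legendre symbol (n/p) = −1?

(2/293) = −1, so 2 is the smallest positive non-residue mod 293.

2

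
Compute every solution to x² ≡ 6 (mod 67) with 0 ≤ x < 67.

Since 67 ≡ 3 (mod 4), a square root of 6 is 6^((67+1)/4) = 6^17 mod 67.
Repeated squaring: 6^2≡36, 6^4≡23, 6^8≡60, 6^16≡49 (mod 67).
6^17 = 6^(16+1) ≡ 26 (mod 67).
Check: 26² = 676 ≡ 6 (mod 67). The two roots are 26 and 41.

26, 41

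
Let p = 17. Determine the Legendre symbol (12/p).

-1

Pull out 2^2: since 17 ≡ 1 (mod 8), (2/17) = +1, so (2/17)^2 = +1.
Reciprocity: 3 ≡ 3 and 17 ≡ 1 (mod 4), so (3/17) = +(17/3).
Reduce top mod 3: now compute (2/3).
Pull out 2: since 3 ≡ 3 (mod 8), (2/3) = -1.
Reached (1/3) = 1. Collecting the sign flips along the way, the symbol is -1.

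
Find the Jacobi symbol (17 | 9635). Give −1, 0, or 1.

Reciprocity: 17 ≡ 1 and 9635 ≡ 3 (mod 4), so (17/9635) = +(9635/17).
Reduce top mod 17: now compute (13/17).
Reciprocity: 13 ≡ 1 and 17 ≡ 1 (mod 4), so (13/17) = +(17/13).
Reduce top mod 13: now compute (4/13).
Pull out 2^2: since 13 ≡ 5 (mod 8), (2/13) = -1, so (2/13)^2 = +1.
Reached (1/13) = 1. Collecting the sign flips along the way, the symbol is +1.

1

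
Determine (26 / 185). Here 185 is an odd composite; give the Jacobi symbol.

Pull out 2: since 185 ≡ 1 (mod 8), (2/185) = +1.
Reciprocity: 13 ≡ 1 and 185 ≡ 1 (mod 4), so (13/185) = +(185/13).
Reduce top mod 13: now compute (3/13).
Reciprocity: 3 ≡ 3 and 13 ≡ 1 (mod 4), so (3/13) = +(13/3).
Reduce top mod 3: now compute (1/3).
Reached (1/3) = 1. Collecting the sign flips along the way, the symbol is +1.

1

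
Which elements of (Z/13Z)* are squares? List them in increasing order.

Square k = 1,…,6 (k and 13−k give the same square):
1²=1, 2²=4, 3²=9, 4²≡3, 5²≡12, 6²≡10 (mod 13).
So the quadratic residues mod 13 are {1, 3, 4, 9, 10, 12}.

1, 3, 4, 9, 10, 12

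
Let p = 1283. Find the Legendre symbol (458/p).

Pull out 2: since 1283 ≡ 3 (mod 8), (2/1283) = -1.
Reciprocity: 229 ≡ 1 and 1283 ≡ 3 (mod 4), so (229/1283) = +(1283/229).
Reduce top mod 229: now compute (138/229).
Pull out 2: since 229 ≡ 5 (mod 8), (2/229) = -1.
Reciprocity: 69 ≡ 1 and 229 ≡ 1 (mod 4), so (69/229) = +(229/69).
Reduce top mod 69: now compute (22/69).
Pull out 2: since 69 ≡ 5 (mod 8), (2/69) = -1.
Reciprocity: 11 ≡ 3 and 69 ≡ 1 (mod 4), so (11/69) = +(69/11).
Reduce top mod 11: now compute (3/11).
Reciprocity: 3 ≡ 3 and 11 ≡ 3 (mod 4), so (3/11) = −(11/3).
Reduce top mod 3: now compute (2/3).
Pull out 2: since 3 ≡ 3 (mod 8), (2/3) = -1.
Reached (1/3) = 1. Collecting the sign flips along the way, the symbol is -1.

-1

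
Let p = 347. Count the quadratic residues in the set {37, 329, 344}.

1

(37/347) = -1 → non-residue.
(329/347) = +1 → QR.
(344/347) = -1 → non-residue.
Total quadratic residues among the 3: 1.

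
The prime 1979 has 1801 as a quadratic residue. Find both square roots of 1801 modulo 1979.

Since 1979 ≡ 3 (mod 4), a square root of 1801 is 1801^((1979+1)/4) = 1801^495 mod 1979.
Repeated squaring: 1801^2≡20, 1801^4≡400, 1801^8≡1680, 1801^16≡346, 1801^32≡976, 1801^64≡677, 1801^128≡1180, 1801^256≡1163 (mod 1979).
1801^495 = 1801^(256+128+64+32+8+4+2+1) ≡ 1379 (mod 1979).
Check: 1379² = 1901641 ≡ 1801 (mod 1979). The two roots are 600 and 1379.

600, 1379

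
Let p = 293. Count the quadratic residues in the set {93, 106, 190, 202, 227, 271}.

(93/293) = -1 → non-residue.
(106/293) = -1 → non-residue.
(190/293) = -1 → non-residue.
(202/293) = +1 → QR.
(227/293) = -1 → non-residue.
(271/293) = +1 → QR.
Total quadratic residues among the 6: 2.

2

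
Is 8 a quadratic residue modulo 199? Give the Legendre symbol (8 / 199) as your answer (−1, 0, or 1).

1

Pull out 2^3: since 199 ≡ 7 (mod 8), (2/199) = +1, so (2/199)^3 = +1.
Reached (1/199) = 1. Collecting the sign flips along the way, the symbol is +1.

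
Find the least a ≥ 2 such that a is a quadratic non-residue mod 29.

(2/29) = −1, so 2 is the smallest positive non-residue mod 29.

2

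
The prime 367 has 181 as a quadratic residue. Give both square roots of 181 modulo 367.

Since 367 ≡ 3 (mod 4), a square root of 181 is 181^((367+1)/4) = 181^92 mod 367.
Repeated squaring: 181^2≡98, 181^4≡62, 181^8≡174, 181^16≡182, 181^32≡94, 181^64≡28 (mod 367).
181^92 = 181^(64+16+8+4) ≡ 149 (mod 367).
Check: 149² = 22201 ≡ 181 (mod 367). The two roots are 149 and 218.

149, 218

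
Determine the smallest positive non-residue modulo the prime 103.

(2/103) = +1, so 2 is a residue.
(3/103) = −1, so 3 is the smallest positive non-residue mod 103.

3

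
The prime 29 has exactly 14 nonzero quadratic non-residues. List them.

Square k = 1,…,14 (k and 29−k give the same square):
1²=1, 2²=4, 3²=9, 4²=16, 5²=25, 6²≡7, 7²≡20, 8²≡6, 9²≡23, 10²≡13, 11²≡5, 12²≡28, 13²≡24, 14²≡22 (mod 29).
The residues are {1, 4, 5, 6, 7, 9, 13, 16, 20, 22, 23, 24, 25, 28}; the non-residues are the remaining 14 nonzero classes.

2 3 8 10 11 12 14 15 17 18 19 21 26 27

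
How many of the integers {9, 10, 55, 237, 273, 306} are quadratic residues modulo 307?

3

(9/307) = +1 → QR.
(10/307) = +1 → QR.
(55/307) = -1 → non-residue.
(237/307) = -1 → non-residue.
(273/307) = +1 → QR.
(306/307) = -1 → non-residue.
Total quadratic residues among the 6: 3.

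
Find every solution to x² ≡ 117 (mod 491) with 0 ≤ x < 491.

Since 491 ≡ 3 (mod 4), a square root of 117 is 117^((491+1)/4) = 117^123 mod 491.
Repeated squaring: 117^2≡432, 117^4≡44, 117^8≡463, 117^16≡293, 117^32≡415, 117^64≡375 (mod 491).
117^123 = 117^(64+32+16+8+2+1) ≡ 399 (mod 491).
Check: 399² = 159201 ≡ 117 (mod 491). The two roots are 92 and 399.

92, 399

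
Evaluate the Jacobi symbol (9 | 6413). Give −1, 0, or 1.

Reciprocity: 9 ≡ 1 and 6413 ≡ 1 (mod 4), so (9/6413) = +(6413/9).
Reduce top mod 9: now compute (5/9).
Reciprocity: 5 ≡ 1 and 9 ≡ 1 (mod 4), so (5/9) = +(9/5).
Reduce top mod 5: now compute (4/5).
Pull out 2^2: since 5 ≡ 5 (mod 8), (2/5) = -1, so (2/5)^2 = +1.
Reached (1/5) = 1. Collecting the sign flips along the way, the symbol is +1.

1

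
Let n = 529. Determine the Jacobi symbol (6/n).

Pull out 2: since 529 ≡ 1 (mod 8), (2/529) = +1.
Reciprocity: 3 ≡ 3 and 529 ≡ 1 (mod 4), so (3/529) = +(529/3).
Reduce top mod 3: now compute (1/3).
Reached (1/3) = 1. Collecting the sign flips along the way, the symbol is +1.

1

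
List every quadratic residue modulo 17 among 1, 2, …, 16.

Square k = 1,…,8 (k and 17−k give the same square):
1²=1, 2²=4, 3²=9, 4²=16, 5²≡8, 6²≡2, 7²≡15, 8²≡13 (mod 17).
So the quadratic residues mod 17 are {1, 2, 4, 8, 9, 13, 15, 16}.

1, 2, 4, 8, 9, 13, 15, 16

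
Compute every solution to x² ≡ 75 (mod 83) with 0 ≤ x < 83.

Since 83 ≡ 3 (mod 4), a square root of 75 is 75^((83+1)/4) = 75^21 mod 83.
Repeated squaring: 75^2≡64, 75^4≡29, 75^8≡11, 75^16≡38 (mod 83).
75^21 = 75^(16+4+1) ≡ 65 (mod 83).
Check: 65² = 4225 ≡ 75 (mod 83). The two roots are 18 and 65.

18, 65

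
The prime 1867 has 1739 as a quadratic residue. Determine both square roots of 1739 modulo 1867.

Since 1867 ≡ 3 (mod 4), a square root of 1739 is 1739^((1867+1)/4) = 1739^467 mod 1867.
Repeated squaring: 1739^2≡1448, 1739^4≡63, 1739^8≡235, 1739^16≡1082, 1739^32≡115, 1739^64≡156, 1739^128≡65, 1739^256≡491 (mod 1867).
1739^467 = 1739^(256+128+64+16+2+1) ≡ 737 (mod 1867).
Check: 737² = 543169 ≡ 1739 (mod 1867). The two roots are 737 and 1130.

737, 1130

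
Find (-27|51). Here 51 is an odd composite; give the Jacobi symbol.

First reduce: -27 ≡ 24 (mod 51).
Pull out 2^3: since 51 ≡ 3 (mod 8), (2/51) = -1, so (2/51)^3 = -1.
Reciprocity: 3 ≡ 3 and 51 ≡ 3 (mod 4), so (3/51) = −(51/3).
Reduce top mod 3: now compute (0/3).
Top reduces to 0: gcd > 1, so the symbol is 0.

0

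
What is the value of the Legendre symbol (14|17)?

Euler's criterion: (14/17) ≡ 14^8 (mod 17).
14^2 ≡ 9 (mod 17)
14^4 ≡ 13 (mod 17)
14^8 ≡ 16 (mod 17)
14^8 = 14^(8) ≡ 16 (mod 17).
Result is 16 ≡ −1, so (14/17) = −1.

-1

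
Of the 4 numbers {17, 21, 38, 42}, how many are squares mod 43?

3

(17/43) = +1 → QR.
(21/43) = +1 → QR.
(38/43) = +1 → QR.
(42/43) = -1 → non-residue.
Total quadratic residues among the 4: 3.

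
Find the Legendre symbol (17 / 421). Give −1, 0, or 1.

1

Reciprocity: 17 ≡ 1 and 421 ≡ 1 (mod 4), so (17/421) = +(421/17).
Reduce top mod 17: now compute (13/17).
Reciprocity: 13 ≡ 1 and 17 ≡ 1 (mod 4), so (13/17) = +(17/13).
Reduce top mod 13: now compute (4/13).
Pull out 2^2: since 13 ≡ 5 (mod 8), (2/13) = -1, so (2/13)^2 = +1.
Reached (1/13) = 1. Collecting the sign flips along the way, the symbol is +1.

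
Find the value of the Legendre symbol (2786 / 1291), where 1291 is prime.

First reduce: 2786 ≡ 204 (mod 1291).
Pull out 2^2: since 1291 ≡ 3 (mod 8), (2/1291) = -1, so (2/1291)^2 = +1.
Reciprocity: 51 ≡ 3 and 1291 ≡ 3 (mod 4), so (51/1291) = −(1291/51).
Reduce top mod 51: now compute (16/51).
Pull out 2^4: since 51 ≡ 3 (mod 8), (2/51) = -1, so (2/51)^4 = +1.
Reached (1/51) = 1. Collecting the sign flips along the way, the symbol is -1.

-1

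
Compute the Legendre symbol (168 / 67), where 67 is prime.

First reduce: 168 ≡ 34 (mod 67).
Pull out 2: since 67 ≡ 3 (mod 8), (2/67) = -1.
Reciprocity: 17 ≡ 1 and 67 ≡ 3 (mod 4), so (17/67) = +(67/17).
Reduce top mod 17: now compute (16/17).
Pull out 2^4: since 17 ≡ 1 (mod 8), (2/17) = +1, so (2/17)^4 = +1.
Reached (1/17) = 1. Collecting the sign flips along the way, the symbol is -1.

-1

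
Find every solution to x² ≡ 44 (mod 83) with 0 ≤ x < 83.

25, 58

Since 83 ≡ 3 (mod 4), a square root of 44 is 44^((83+1)/4) = 44^21 mod 83.
Repeated squaring: 44^2≡27, 44^4≡65, 44^8≡75, 44^16≡64 (mod 83).
44^21 = 44^(16+4+1) ≡ 25 (mod 83).
Check: 25² = 625 ≡ 44 (mod 83). The two roots are 25 and 58.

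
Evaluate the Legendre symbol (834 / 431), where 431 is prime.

First reduce: 834 ≡ 403 (mod 431).
Reciprocity: 403 ≡ 3 and 431 ≡ 3 (mod 4), so (403/431) = −(431/403).
Reduce top mod 403: now compute (28/403).
Pull out 2^2: since 403 ≡ 3 (mod 8), (2/403) = -1, so (2/403)^2 = +1.
Reciprocity: 7 ≡ 3 and 403 ≡ 3 (mod 4), so (7/403) = −(403/7).
Reduce top mod 7: now compute (4/7).
Pull out 2^2: since 7 ≡ 7 (mod 8), (2/7) = +1, so (2/7)^2 = +1.
Reached (1/7) = 1. Collecting the sign flips along the way, the symbol is +1.

1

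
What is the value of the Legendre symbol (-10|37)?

First reduce: -10 ≡ 27 (mod 37).
Reciprocity: 27 ≡ 3 and 37 ≡ 1 (mod 4), so (27/37) = +(37/27).
Reduce top mod 27: now compute (10/27).
Pull out 2: since 27 ≡ 3 (mod 8), (2/27) = -1.
Reciprocity: 5 ≡ 1 and 27 ≡ 3 (mod 4), so (5/27) = +(27/5).
Reduce top mod 5: now compute (2/5).
Pull out 2: since 5 ≡ 5 (mod 8), (2/5) = -1.
Reached (1/5) = 1. Collecting the sign flips along the way, the symbol is +1.

1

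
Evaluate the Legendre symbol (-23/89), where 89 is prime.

-1

First reduce: -23 ≡ 66 (mod 89).
Pull out 2: since 89 ≡ 1 (mod 8), (2/89) = +1.
Reciprocity: 33 ≡ 1 and 89 ≡ 1 (mod 4), so (33/89) = +(89/33).
Reduce top mod 33: now compute (23/33).
Reciprocity: 23 ≡ 3 and 33 ≡ 1 (mod 4), so (23/33) = +(33/23).
Reduce top mod 23: now compute (10/23).
Pull out 2: since 23 ≡ 7 (mod 8), (2/23) = +1.
Reciprocity: 5 ≡ 1 and 23 ≡ 3 (mod 4), so (5/23) = +(23/5).
Reduce top mod 5: now compute (3/5).
Reciprocity: 3 ≡ 3 and 5 ≡ 1 (mod 4), so (3/5) = +(5/3).
Reduce top mod 3: now compute (2/3).
Pull out 2: since 3 ≡ 3 (mod 8), (2/3) = -1.
Reached (1/3) = 1. Collecting the sign flips along the way, the symbol is -1.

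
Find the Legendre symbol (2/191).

1

Pull out 2: since 191 ≡ 7 (mod 8), (2/191) = +1.
Reached (1/191) = 1. Collecting the sign flips along the way, the symbol is +1.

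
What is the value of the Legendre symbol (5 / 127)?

-1

Reciprocity: 5 ≡ 1 and 127 ≡ 3 (mod 4), so (5/127) = +(127/5).
Reduce top mod 5: now compute (2/5).
Pull out 2: since 5 ≡ 5 (mod 8), (2/5) = -1.
Reached (1/5) = 1. Collecting the sign flips along the way, the symbol is -1.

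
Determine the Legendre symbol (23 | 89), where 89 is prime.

Euler's criterion: (23/89) ≡ 23^44 (mod 89).
23^2 ≡ 84 (mod 89)
23^4 ≡ 25 (mod 89)
23^8 ≡ 2 (mod 89)
23^16 ≡ 4 (mod 89)
23^32 ≡ 16 (mod 89)
23^44 = 23^(32+8+4) ≡ 88 (mod 89).
Result is 88 ≡ −1, so (23/89) = −1.

-1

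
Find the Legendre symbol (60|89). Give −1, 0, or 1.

-1

Euler's criterion: (60/89) ≡ 60^44 (mod 89).
60^2 ≡ 40 (mod 89)
60^4 ≡ 87 (mod 89)
60^8 ≡ 4 (mod 89)
60^16 ≡ 16 (mod 89)
60^32 ≡ 78 (mod 89)
60^44 = 60^(32+8+4) ≡ 88 (mod 89).
Result is 88 ≡ −1, so (60/89) = −1.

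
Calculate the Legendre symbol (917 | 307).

Euler's criterion: (917/307) ≡ 303^153 (mod 307).
303^2 ≡ 16 (mod 307)
303^4 ≡ 256 (mod 307)
303^8 ≡ 145 (mod 307)
303^16 ≡ 149 (mod 307)
303^32 ≡ 97 (mod 307)
303^64 ≡ 199 (mod 307)
303^128 ≡ 305 (mod 307)
303^153 = 303^(128+16+8+1) ≡ 306 (mod 307).
Result is 306 ≡ −1, so (917/307) = −1.

-1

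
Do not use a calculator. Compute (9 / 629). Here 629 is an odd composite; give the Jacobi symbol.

1

Reciprocity: 9 ≡ 1 and 629 ≡ 1 (mod 4), so (9/629) = +(629/9).
Reduce top mod 9: now compute (8/9).
Pull out 2^3: since 9 ≡ 1 (mod 8), (2/9) = +1, so (2/9)^3 = +1.
Reached (1/9) = 1. Collecting the sign flips along the way, the symbol is +1.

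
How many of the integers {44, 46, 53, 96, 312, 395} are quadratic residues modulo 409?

(44/409) = -1 → non-residue.
(46/409) = +1 → QR.
(53/409) = +1 → QR.
(96/409) = +1 → QR.
(312/409) = -1 → non-residue.
(395/409) = -1 → non-residue.
Total quadratic residues among the 6: 3.

3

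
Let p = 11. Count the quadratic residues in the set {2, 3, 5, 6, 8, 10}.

(2/11) = -1 → non-residue.
(3/11) = +1 → QR.
(5/11) = +1 → QR.
(6/11) = -1 → non-residue.
(8/11) = -1 → non-residue.
(10/11) = -1 → non-residue.
Total quadratic residues among the 6: 2.

2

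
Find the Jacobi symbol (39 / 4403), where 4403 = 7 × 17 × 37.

1

Reciprocity: 39 ≡ 3 and 4403 ≡ 3 (mod 4), so (39/4403) = −(4403/39).
Reduce top mod 39: now compute (35/39).
Reciprocity: 35 ≡ 3 and 39 ≡ 3 (mod 4), so (35/39) = −(39/35).
Reduce top mod 35: now compute (4/35).
Pull out 2^2: since 35 ≡ 3 (mod 8), (2/35) = -1, so (2/35)^2 = +1.
Reached (1/35) = 1. Collecting the sign flips along the way, the symbol is +1.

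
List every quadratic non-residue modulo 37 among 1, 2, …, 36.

2,5,6,8,13,14,15,17,18,19,20,22,23,24,29,31,32,35

Square k = 1,…,18 (k and 37−k give the same square):
1²=1, 2²=4, 3²=9, 4²=16, 5²=25, 6²=36, 7²≡12, 8²≡27, 9²≡7, 10²≡26, 11²≡10, 12²≡33, 13²≡21, 14²≡11, 15²≡3, 16²≡34, 17²≡30, 18²≡28 (mod 37).
The residues are {1, 3, 4, 7, 9, 10, 11, 12, 16, 21, 25, 26, 27, 28, 30, 33, 34, 36}; the non-residues are the remaining 18 nonzero classes.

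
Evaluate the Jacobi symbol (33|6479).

0

Reciprocity: 33 ≡ 1 and 6479 ≡ 3 (mod 4), so (33/6479) = +(6479/33).
Reduce top mod 33: now compute (11/33).
Reciprocity: 11 ≡ 3 and 33 ≡ 1 (mod 4), so (11/33) = +(33/11).
Reduce top mod 11: now compute (0/11).
Top reduces to 0: gcd > 1, so the symbol is 0.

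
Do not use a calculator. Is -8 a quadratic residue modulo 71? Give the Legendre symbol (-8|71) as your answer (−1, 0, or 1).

-1

Euler's criterion: (-8/71) ≡ 63^35 (mod 71).
63^2 ≡ 64 (mod 71)
63^4 ≡ 49 (mod 71)
63^8 ≡ 58 (mod 71)
63^16 ≡ 27 (mod 71)
63^32 ≡ 19 (mod 71)
63^35 = 63^(32+2+1) ≡ 70 (mod 71).
Result is 70 ≡ −1, so (-8/71) = −1.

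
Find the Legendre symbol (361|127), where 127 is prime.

1

Euler's criterion: (361/127) ≡ 107^63 (mod 127).
107^2 ≡ 19 (mod 127)
107^4 ≡ 107 (mod 127)
107^8 ≡ 19 (mod 127)
107^16 ≡ 107 (mod 127)
107^32 ≡ 19 (mod 127)
107^63 = 107^(32+16+8+4+2+1) ≡ 1 (mod 127).
Result is 1, so (361/127) = 1.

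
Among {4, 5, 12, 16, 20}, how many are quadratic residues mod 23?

(4/23) = +1 → QR.
(5/23) = -1 → non-residue.
(12/23) = +1 → QR.
(16/23) = +1 → QR.
(20/23) = -1 → non-residue.
Total quadratic residues among the 5: 3.

3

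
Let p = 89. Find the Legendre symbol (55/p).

1

Reciprocity: 55 ≡ 3 and 89 ≡ 1 (mod 4), so (55/89) = +(89/55).
Reduce top mod 55: now compute (34/55).
Pull out 2: since 55 ≡ 7 (mod 8), (2/55) = +1.
Reciprocity: 17 ≡ 1 and 55 ≡ 3 (mod 4), so (17/55) = +(55/17).
Reduce top mod 17: now compute (4/17).
Pull out 2^2: since 17 ≡ 1 (mod 8), (2/17) = +1, so (2/17)^2 = +1.
Reached (1/17) = 1. Collecting the sign flips along the way, the symbol is +1.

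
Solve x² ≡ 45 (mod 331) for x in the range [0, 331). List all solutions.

37, 294

Since 331 ≡ 3 (mod 4), a square root of 45 is 45^((331+1)/4) = 45^83 mod 331.
Repeated squaring: 45^2≡39, 45^4≡197, 45^8≡82, 45^16≡104, 45^32≡224, 45^64≡195 (mod 331).
45^83 = 45^(64+16+2+1) ≡ 294 (mod 331).
Check: 294² = 86436 ≡ 45 (mod 331). The two roots are 37 and 294.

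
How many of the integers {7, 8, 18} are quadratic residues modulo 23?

(7/23) = -1 → non-residue.
(8/23) = +1 → QR.
(18/23) = +1 → QR.
Total quadratic residues among the 3: 2.

2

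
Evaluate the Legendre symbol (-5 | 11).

First reduce: -5 ≡ 6 (mod 11).
Pull out 2: since 11 ≡ 3 (mod 8), (2/11) = -1.
Reciprocity: 3 ≡ 3 and 11 ≡ 3 (mod 4), so (3/11) = −(11/3).
Reduce top mod 3: now compute (2/3).
Pull out 2: since 3 ≡ 3 (mod 8), (2/3) = -1.
Reached (1/3) = 1. Collecting the sign flips along the way, the symbol is -1.

-1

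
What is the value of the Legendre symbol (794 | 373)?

1

Euler's criterion: (794/373) ≡ 48^186 (mod 373).
48^2 ≡ 66 (mod 373)
48^4 ≡ 253 (mod 373)
48^8 ≡ 226 (mod 373)
48^16 ≡ 348 (mod 373)
48^32 ≡ 252 (mod 373)
48^64 ≡ 94 (mod 373)
48^128 ≡ 257 (mod 373)
48^186 = 48^(128+32+16+8+2) ≡ 1 (mod 373).
Result is 1, so (794/373) = 1.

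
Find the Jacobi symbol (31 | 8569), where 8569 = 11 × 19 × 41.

Reciprocity: 31 ≡ 3 and 8569 ≡ 1 (mod 4), so (31/8569) = +(8569/31).
Reduce top mod 31: now compute (13/31).
Reciprocity: 13 ≡ 1 and 31 ≡ 3 (mod 4), so (13/31) = +(31/13).
Reduce top mod 13: now compute (5/13).
Reciprocity: 5 ≡ 1 and 13 ≡ 1 (mod 4), so (5/13) = +(13/5).
Reduce top mod 5: now compute (3/5).
Reciprocity: 3 ≡ 3 and 5 ≡ 1 (mod 4), so (3/5) = +(5/3).
Reduce top mod 3: now compute (2/3).
Pull out 2: since 3 ≡ 3 (mod 8), (2/3) = -1.
Reached (1/3) = 1. Collecting the sign flips along the way, the symbol is -1.

-1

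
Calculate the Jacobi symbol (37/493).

Reciprocity: 37 ≡ 1 and 493 ≡ 1 (mod 4), so (37/493) = +(493/37).
Reduce top mod 37: now compute (12/37).
Pull out 2^2: since 37 ≡ 5 (mod 8), (2/37) = -1, so (2/37)^2 = +1.
Reciprocity: 3 ≡ 3 and 37 ≡ 1 (mod 4), so (3/37) = +(37/3).
Reduce top mod 3: now compute (1/3).
Reached (1/3) = 1. Collecting the sign flips along the way, the symbol is +1.

1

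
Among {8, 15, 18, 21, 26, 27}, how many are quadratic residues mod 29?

0

(8/29) = -1 → non-residue.
(15/29) = -1 → non-residue.
(18/29) = -1 → non-residue.
(21/29) = -1 → non-residue.
(26/29) = -1 → non-residue.
(27/29) = -1 → non-residue.
Total quadratic residues among the 6: 0.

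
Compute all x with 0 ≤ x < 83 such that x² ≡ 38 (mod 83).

11, 72

Since 83 ≡ 3 (mod 4), a square root of 38 is 38^((83+1)/4) = 38^21 mod 83.
Repeated squaring: 38^2≡33, 38^4≡10, 38^8≡17, 38^16≡40 (mod 83).
38^21 = 38^(16+4+1) ≡ 11 (mod 83).
Check: 11² = 121 ≡ 38 (mod 83). The two roots are 11 and 72.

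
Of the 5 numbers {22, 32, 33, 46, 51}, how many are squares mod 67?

(22/67) = +1 → QR.
(32/67) = -1 → non-residue.
(33/67) = +1 → QR.
(46/67) = -1 → non-residue.
(51/67) = -1 → non-residue.
Total quadratic residues among the 5: 2.

2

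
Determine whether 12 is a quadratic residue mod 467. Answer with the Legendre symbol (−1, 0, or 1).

1

Pull out 2^2: since 467 ≡ 3 (mod 8), (2/467) = -1, so (2/467)^2 = +1.
Reciprocity: 3 ≡ 3 and 467 ≡ 3 (mod 4), so (3/467) = −(467/3).
Reduce top mod 3: now compute (2/3).
Pull out 2: since 3 ≡ 3 (mod 8), (2/3) = -1.
Reached (1/3) = 1. Collecting the sign flips along the way, the symbol is +1.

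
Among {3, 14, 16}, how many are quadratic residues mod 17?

1

(3/17) = -1 → non-residue.
(14/17) = -1 → non-residue.
(16/17) = +1 → QR.
Total quadratic residues among the 3: 1.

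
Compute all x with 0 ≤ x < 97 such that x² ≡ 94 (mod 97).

97 ≡ 1 (mod 4), so we find a root by search.
Trying successive values, 26² = 676 ≡ 94 (mod 97). The other root is 97 − 26 = 71.

26, 71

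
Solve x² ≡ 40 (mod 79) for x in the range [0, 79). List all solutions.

Since 79 ≡ 3 (mod 4), a square root of 40 is 40^((79+1)/4) = 40^20 mod 79.
Repeated squaring: 40^2≡20, 40^4≡5, 40^8≡25, 40^16≡72 (mod 79).
40^20 = 40^(16+4) ≡ 44 (mod 79).
Check: 44² = 1936 ≡ 40 (mod 79). The two roots are 35 and 44.

35, 44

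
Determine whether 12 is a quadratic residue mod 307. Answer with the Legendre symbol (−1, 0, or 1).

Pull out 2^2: since 307 ≡ 3 (mod 8), (2/307) = -1, so (2/307)^2 = +1.
Reciprocity: 3 ≡ 3 and 307 ≡ 3 (mod 4), so (3/307) = −(307/3).
Reduce top mod 3: now compute (1/3).
Reached (1/3) = 1. Collecting the sign flips along the way, the symbol is -1.

-1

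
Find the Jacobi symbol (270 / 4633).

Pull out 2: since 4633 ≡ 1 (mod 8), (2/4633) = +1.
Reciprocity: 135 ≡ 3 and 4633 ≡ 1 (mod 4), so (135/4633) = +(4633/135).
Reduce top mod 135: now compute (43/135).
Reciprocity: 43 ≡ 3 and 135 ≡ 3 (mod 4), so (43/135) = −(135/43).
Reduce top mod 43: now compute (6/43).
Pull out 2: since 43 ≡ 3 (mod 8), (2/43) = -1.
Reciprocity: 3 ≡ 3 and 43 ≡ 3 (mod 4), so (3/43) = −(43/3).
Reduce top mod 3: now compute (1/3).
Reached (1/3) = 1. Collecting the sign flips along the way, the symbol is -1.

-1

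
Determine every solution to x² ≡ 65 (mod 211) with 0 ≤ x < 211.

Since 211 ≡ 3 (mod 4), a square root of 65 is 65^((211+1)/4) = 65^53 mod 211.
Repeated squaring: 65^2≡5, 65^4≡25, 65^8≡203, 65^16≡64, 65^32≡87 (mod 211).
65^53 = 65^(32+16+4+1) ≡ 109 (mod 211).
Check: 109² = 11881 ≡ 65 (mod 211). The two roots are 102 and 109.

102, 109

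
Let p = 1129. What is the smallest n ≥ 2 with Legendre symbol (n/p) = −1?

(2/1129) = +1, so 2 is a residue.
(3/1129) = +1, so 3 is a residue.
(4/1129) = +1, so 4 is a residue.
(5/1129) = +1, so 5 is a residue.
(6/1129) = +1, so 6 is a residue.
(7/1129) = +1, so 7 is a residue.
(8/1129) = +1, so 8 is a residue.
(9/1129) = +1, so 9 is a residue.
(10/1129) = +1, so 10 is a residue.
(11/1129) = −1, so 11 is the smallest positive non-residue mod 1129.

11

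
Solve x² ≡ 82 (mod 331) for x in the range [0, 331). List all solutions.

Since 331 ≡ 3 (mod 4), a square root of 82 is 82^((331+1)/4) = 82^83 mod 331.
Repeated squaring: 82^2≡104, 82^4≡224, 82^8≡195, 82^16≡291, 82^32≡276, 82^64≡46 (mod 331).
82^83 = 82^(64+16+2+1) ≡ 197 (mod 331).
Check: 197² = 38809 ≡ 82 (mod 331). The two roots are 134 and 197.

134, 197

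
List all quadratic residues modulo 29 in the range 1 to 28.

1, 4, 5, 6, 7, 9, 13, 16, 20, 22, 23, 24, 25, 28

Square k = 1,…,14 (k and 29−k give the same square):
1²=1, 2²=4, 3²=9, 4²=16, 5²=25, 6²≡7, 7²≡20, 8²≡6, 9²≡23, 10²≡13, 11²≡5, 12²≡28, 13²≡24, 14²≡22 (mod 29).
So the quadratic residues mod 29 are {1, 4, 5, 6, 7, 9, 13, 16, 20, 22, 23, 24, 25, 28}.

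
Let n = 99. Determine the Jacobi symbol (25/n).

Reciprocity: 25 ≡ 1 and 99 ≡ 3 (mod 4), so (25/99) = +(99/25).
Reduce top mod 25: now compute (24/25).
Pull out 2^3: since 25 ≡ 1 (mod 8), (2/25) = +1, so (2/25)^3 = +1.
Reciprocity: 3 ≡ 3 and 25 ≡ 1 (mod 4), so (3/25) = +(25/3).
Reduce top mod 3: now compute (1/3).
Reached (1/3) = 1. Collecting the sign flips along the way, the symbol is +1.

1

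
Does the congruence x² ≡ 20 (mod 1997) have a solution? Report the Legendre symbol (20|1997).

Pull out 2^2: since 1997 ≡ 5 (mod 8), (2/1997) = -1, so (2/1997)^2 = +1.
Reciprocity: 5 ≡ 1 and 1997 ≡ 1 (mod 4), so (5/1997) = +(1997/5).
Reduce top mod 5: now compute (2/5).
Pull out 2: since 5 ≡ 5 (mod 8), (2/5) = -1.
Reached (1/5) = 1. Collecting the sign flips along the way, the symbol is -1.

-1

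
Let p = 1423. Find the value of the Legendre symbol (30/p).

1

Pull out 2: since 1423 ≡ 7 (mod 8), (2/1423) = +1.
Reciprocity: 15 ≡ 3 and 1423 ≡ 3 (mod 4), so (15/1423) = −(1423/15).
Reduce top mod 15: now compute (13/15).
Reciprocity: 13 ≡ 1 and 15 ≡ 3 (mod 4), so (13/15) = +(15/13).
Reduce top mod 13: now compute (2/13).
Pull out 2: since 13 ≡ 5 (mod 8), (2/13) = -1.
Reached (1/13) = 1. Collecting the sign flips along the way, the symbol is +1.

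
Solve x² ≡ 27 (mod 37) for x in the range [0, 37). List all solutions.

8, 29

37 ≡ 1 (mod 4), so we find a root by search.
Trying successive values, 8² = 64 ≡ 27 (mod 37). The other root is 37 − 8 = 29.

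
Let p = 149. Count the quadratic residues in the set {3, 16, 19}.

2

(3/149) = -1 → non-residue.
(16/149) = +1 → QR.
(19/149) = +1 → QR.
Total quadratic residues among the 3: 2.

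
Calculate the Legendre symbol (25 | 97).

1

Reciprocity: 25 ≡ 1 and 97 ≡ 1 (mod 4), so (25/97) = +(97/25).
Reduce top mod 25: now compute (22/25).
Pull out 2: since 25 ≡ 1 (mod 8), (2/25) = +1.
Reciprocity: 11 ≡ 3 and 25 ≡ 1 (mod 4), so (11/25) = +(25/11).
Reduce top mod 11: now compute (3/11).
Reciprocity: 3 ≡ 3 and 11 ≡ 3 (mod 4), so (3/11) = −(11/3).
Reduce top mod 3: now compute (2/3).
Pull out 2: since 3 ≡ 3 (mod 8), (2/3) = -1.
Reached (1/3) = 1. Collecting the sign flips along the way, the symbol is +1.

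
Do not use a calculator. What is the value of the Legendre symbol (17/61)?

Reciprocity: 17 ≡ 1 and 61 ≡ 1 (mod 4), so (17/61) = +(61/17).
Reduce top mod 17: now compute (10/17).
Pull out 2: since 17 ≡ 1 (mod 8), (2/17) = +1.
Reciprocity: 5 ≡ 1 and 17 ≡ 1 (mod 4), so (5/17) = +(17/5).
Reduce top mod 5: now compute (2/5).
Pull out 2: since 5 ≡ 5 (mod 8), (2/5) = -1.
Reached (1/5) = 1. Collecting the sign flips along the way, the symbol is -1.

-1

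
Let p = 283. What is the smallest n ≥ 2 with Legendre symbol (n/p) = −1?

(2/283) = −1, so 2 is the smallest positive non-residue mod 283.

2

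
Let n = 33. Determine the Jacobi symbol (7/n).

-1

Reciprocity: 7 ≡ 3 and 33 ≡ 1 (mod 4), so (7/33) = +(33/7).
Reduce top mod 7: now compute (5/7).
Reciprocity: 5 ≡ 1 and 7 ≡ 3 (mod 4), so (5/7) = +(7/5).
Reduce top mod 5: now compute (2/5).
Pull out 2: since 5 ≡ 5 (mod 8), (2/5) = -1.
Reached (1/5) = 1. Collecting the sign flips along the way, the symbol is -1.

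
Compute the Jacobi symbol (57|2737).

1

Reciprocity: 57 ≡ 1 and 2737 ≡ 1 (mod 4), so (57/2737) = +(2737/57).
Reduce top mod 57: now compute (1/57).
Reached (1/57) = 1. Collecting the sign flips along the way, the symbol is +1.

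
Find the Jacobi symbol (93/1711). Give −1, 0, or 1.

Reciprocity: 93 ≡ 1 and 1711 ≡ 3 (mod 4), so (93/1711) = +(1711/93).
Reduce top mod 93: now compute (37/93).
Reciprocity: 37 ≡ 1 and 93 ≡ 1 (mod 4), so (37/93) = +(93/37).
Reduce top mod 37: now compute (19/37).
Reciprocity: 19 ≡ 3 and 37 ≡ 1 (mod 4), so (19/37) = +(37/19).
Reduce top mod 19: now compute (18/19).
Pull out 2: since 19 ≡ 3 (mod 8), (2/19) = -1.
Reciprocity: 9 ≡ 1 and 19 ≡ 3 (mod 4), so (9/19) = +(19/9).
Reduce top mod 9: now compute (1/9).
Reached (1/9) = 1. Collecting the sign flips along the way, the symbol is -1.

-1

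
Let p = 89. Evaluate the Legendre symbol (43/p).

-1

Euler's criterion: (43/89) ≡ 43^44 (mod 89).
43^2 ≡ 69 (mod 89)
43^4 ≡ 44 (mod 89)
43^8 ≡ 67 (mod 89)
43^16 ≡ 39 (mod 89)
43^32 ≡ 8 (mod 89)
43^44 = 43^(32+8+4) ≡ 88 (mod 89).
Result is 88 ≡ −1, so (43/89) = −1.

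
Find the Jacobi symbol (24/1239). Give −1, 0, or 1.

0

Pull out 2^3: since 1239 ≡ 7 (mod 8), (2/1239) = +1, so (2/1239)^3 = +1.
Reciprocity: 3 ≡ 3 and 1239 ≡ 3 (mod 4), so (3/1239) = −(1239/3).
Reduce top mod 3: now compute (0/3).
Top reduces to 0: gcd > 1, so the symbol is 0.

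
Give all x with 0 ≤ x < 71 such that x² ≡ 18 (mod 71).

Since 71 ≡ 3 (mod 4), a square root of 18 is 18^((71+1)/4) = 18^18 mod 71.
Repeated squaring: 18^2≡40, 18^4≡38, 18^8≡24, 18^16≡8 (mod 71).
18^18 = 18^(16+2) ≡ 36 (mod 71).
Check: 36² = 1296 ≡ 18 (mod 71). The two roots are 35 and 36.

35, 36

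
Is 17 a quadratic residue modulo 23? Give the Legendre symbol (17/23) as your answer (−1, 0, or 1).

Reciprocity: 17 ≡ 1 and 23 ≡ 3 (mod 4), so (17/23) = +(23/17).
Reduce top mod 17: now compute (6/17).
Pull out 2: since 17 ≡ 1 (mod 8), (2/17) = +1.
Reciprocity: 3 ≡ 3 and 17 ≡ 1 (mod 4), so (3/17) = +(17/3).
Reduce top mod 3: now compute (2/3).
Pull out 2: since 3 ≡ 3 (mod 8), (2/3) = -1.
Reached (1/3) = 1. Collecting the sign flips along the way, the symbol is -1.

-1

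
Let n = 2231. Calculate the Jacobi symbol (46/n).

0

Pull out 2: since 2231 ≡ 7 (mod 8), (2/2231) = +1.
Reciprocity: 23 ≡ 3 and 2231 ≡ 3 (mod 4), so (23/2231) = −(2231/23).
Reduce top mod 23: now compute (0/23).
Top reduces to 0: gcd > 1, so the symbol is 0.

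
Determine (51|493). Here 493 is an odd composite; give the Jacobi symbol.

Reciprocity: 51 ≡ 3 and 493 ≡ 1 (mod 4), so (51/493) = +(493/51).
Reduce top mod 51: now compute (34/51).
Pull out 2: since 51 ≡ 3 (mod 8), (2/51) = -1.
Reciprocity: 17 ≡ 1 and 51 ≡ 3 (mod 4), so (17/51) = +(51/17).
Reduce top mod 17: now compute (0/17).
Top reduces to 0: gcd > 1, so the symbol is 0.

0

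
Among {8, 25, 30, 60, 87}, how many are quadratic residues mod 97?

2

(8/97) = +1 → QR.
(25/97) = +1 → QR.
(30/97) = -1 → non-residue.
(60/97) = -1 → non-residue.
(87/97) = -1 → non-residue.
Total quadratic residues among the 5: 2.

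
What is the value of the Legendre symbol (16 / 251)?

Pull out 2^4: since 251 ≡ 3 (mod 8), (2/251) = -1, so (2/251)^4 = +1.
Reached (1/251) = 1. Collecting the sign flips along the way, the symbol is +1.

1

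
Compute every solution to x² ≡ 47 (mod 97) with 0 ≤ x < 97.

97 ≡ 1 (mod 4), so we find a root by search.
Trying successive values, 12² = 144 ≡ 47 (mod 97). The other root is 97 − 12 = 85.

12, 85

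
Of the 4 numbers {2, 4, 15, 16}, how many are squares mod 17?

4

(2/17) = +1 → QR.
(4/17) = +1 → QR.
(15/17) = +1 → QR.
(16/17) = +1 → QR.
Total quadratic residues among the 4: 4.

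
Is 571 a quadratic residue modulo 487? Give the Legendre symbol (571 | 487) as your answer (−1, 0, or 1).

First reduce: 571 ≡ 84 (mod 487).
Pull out 2^2: since 487 ≡ 7 (mod 8), (2/487) = +1, so (2/487)^2 = +1.
Reciprocity: 21 ≡ 1 and 487 ≡ 3 (mod 4), so (21/487) = +(487/21).
Reduce top mod 21: now compute (4/21).
Pull out 2^2: since 21 ≡ 5 (mod 8), (2/21) = -1, so (2/21)^2 = +1.
Reached (1/21) = 1. Collecting the sign flips along the way, the symbol is +1.

1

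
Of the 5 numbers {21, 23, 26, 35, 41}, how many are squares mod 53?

(21/53) = -1 → non-residue.
(23/53) = -1 → non-residue.
(26/53) = -1 → non-residue.
(35/53) = -1 → non-residue.
(41/53) = -1 → non-residue.
Total quadratic residues among the 5: 0.

0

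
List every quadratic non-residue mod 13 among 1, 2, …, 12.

2 5 6 7 8 11

Square k = 1,…,6 (k and 13−k give the same square):
1²=1, 2²=4, 3²=9, 4²≡3, 5²≡12, 6²≡10 (mod 13).
The residues are {1, 3, 4, 9, 10, 12}; the non-residues are the remaining 6 nonzero classes.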